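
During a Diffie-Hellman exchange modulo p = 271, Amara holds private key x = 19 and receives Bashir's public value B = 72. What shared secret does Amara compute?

154

Shared key K = 72^19 mod 271.
72^1 ≡ 72 (mod 271)
72^2 = (72^1)^2 ≡ 72^2 = 5184 ≡ 35 (mod 271)
72^4 = (72^2)^2 ≡ 35^2 = 1225 ≡ 141 (mod 271)
72^8 = (72^4)^2 ≡ 141^2 = 19881 ≡ 98 (mod 271)
72^16 = (72^8)^2 ≡ 98^2 = 9604 ≡ 119 (mod 271)
72^19 = 72^16 · 72^2 · 72^1 ≡ 119 · 35 · 72 ≡ 154 (mod 271).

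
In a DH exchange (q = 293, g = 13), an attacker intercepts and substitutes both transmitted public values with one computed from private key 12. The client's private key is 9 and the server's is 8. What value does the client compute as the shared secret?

The client receives an attacker's public value M = 13^12 mod 293 instead of the honest one.
13^1 ≡ 13 (mod 293)
13^2 = (13^1)^2 ≡ 13^2 = 169 ≡ 169 (mod 293)
13^4 = (13^2)^2 ≡ 169^2 = 28561 ≡ 140 (mod 293)
13^8 = (13^4)^2 ≡ 140^2 = 19600 ≡ 262 (mod 293)
13^12 = 13^8 · 13^4 ≡ 262 · 140 ≡ 55 (mod 293).
So M = 55. The client computes K = M^9 mod 293.
55^1 ≡ 55 (mod 293)
55^2 = (55^1)^2 ≡ 55^2 = 3025 ≡ 95 (mod 293)
55^4 = (55^2)^2 ≡ 95^2 = 9025 ≡ 235 (mod 293)
55^8 = (55^4)^2 ≡ 235^2 = 55225 ≡ 141 (mod 293)
55^9 = 55^8 · 55^1 ≡ 141 · 55 ≡ 137 (mod 293).

137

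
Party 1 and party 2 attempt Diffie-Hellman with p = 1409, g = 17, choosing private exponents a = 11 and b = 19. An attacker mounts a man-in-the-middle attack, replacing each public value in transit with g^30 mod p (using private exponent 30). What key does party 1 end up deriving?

327

Party 1 receives an attacker's public value M = 17^30 mod 1409 instead of the honest one.
17^1 ≡ 17 (mod 1409)
17^2 = (17^1)^2 ≡ 17^2 = 289 ≡ 289 (mod 1409)
17^4 = (17^2)^2 ≡ 289^2 = 83521 ≡ 390 (mod 1409)
17^8 = (17^4)^2 ≡ 390^2 = 152100 ≡ 1337 (mod 1409)
17^16 = (17^8)^2 ≡ 1337^2 = 1787569 ≡ 957 (mod 1409)
17^30 = 17^16 · 17^8 · 17^4 · 17^2 ≡ 957 · 1337 · 390 · 289 ≡ 39 (mod 1409).
So M = 39. Party 1 computes K = M^11 mod 1409.
39^1 ≡ 39 (mod 1409)
39^2 = (39^1)^2 ≡ 39^2 = 1521 ≡ 112 (mod 1409)
39^4 = (39^2)^2 ≡ 112^2 = 12544 ≡ 1272 (mod 1409)
39^8 = (39^4)^2 ≡ 1272^2 = 1617984 ≡ 452 (mod 1409)
39^11 = 39^8 · 39^2 · 39^1 ≡ 452 · 112 · 39 ≡ 327 (mod 1409).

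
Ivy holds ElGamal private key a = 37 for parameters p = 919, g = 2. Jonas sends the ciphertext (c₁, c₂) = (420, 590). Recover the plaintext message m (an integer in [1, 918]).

117

Shared mask s = c₁^a mod p = 420^37 mod 919.
420^1 ≡ 420 (mod 919)
420^2 = (420^1)^2 ≡ 420^2 = 176400 ≡ 871 (mod 919)
420^4 = (420^2)^2 ≡ 871^2 = 758641 ≡ 466 (mod 919)
420^8 = (420^4)^2 ≡ 466^2 = 217156 ≡ 272 (mod 919)
420^16 = (420^8)^2 ≡ 272^2 = 73984 ≡ 464 (mod 919)
420^32 = (420^16)^2 ≡ 464^2 = 215296 ≡ 250 (mod 919)
420^37 = 420^32 · 420^4 · 420^1 ≡ 250 · 466 · 420 ≡ 602 (mod 919).
So s = 602; s⁻¹ ≡ 603 (mod 919).
m = c₂ · s⁻¹ mod 919 = 590 · 603 mod 919 = 117.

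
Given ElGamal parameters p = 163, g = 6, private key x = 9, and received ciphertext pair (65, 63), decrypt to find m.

Shared mask s = c₁^x mod p = 65^9 mod 163.
65^1 ≡ 65 (mod 163)
65^2 = (65^1)^2 ≡ 65^2 = 4225 ≡ 150 (mod 163)
65^4 = (65^2)^2 ≡ 150^2 = 22500 ≡ 6 (mod 163)
65^8 = (65^4)^2 ≡ 6^2 = 36 ≡ 36 (mod 163)
65^9 = 65^8 · 65^1 ≡ 36 · 65 ≡ 58 (mod 163).
So s = 58; s⁻¹ ≡ 104 (mod 163).
m = c₂ · s⁻¹ mod 163 = 63 · 104 mod 163 = 32.

32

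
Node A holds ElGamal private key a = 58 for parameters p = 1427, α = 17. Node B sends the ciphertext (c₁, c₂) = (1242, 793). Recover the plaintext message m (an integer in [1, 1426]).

Shared mask s = c₁^a mod p = 1242^58 mod 1427.
1242^1 ≡ 1242 (mod 1427)
1242^2 = (1242^1)^2 ≡ 1242^2 = 1542564 ≡ 1404 (mod 1427)
1242^4 = (1242^2)^2 ≡ 1404^2 = 1971216 ≡ 529 (mod 1427)
1242^8 = (1242^4)^2 ≡ 529^2 = 279841 ≡ 149 (mod 1427)
1242^16 = (1242^8)^2 ≡ 149^2 = 22201 ≡ 796 (mod 1427)
1242^32 = (1242^16)^2 ≡ 796^2 = 633616 ≡ 28 (mod 1427)
1242^58 = 1242^32 · 1242^16 · 1242^8 · 1242^2 ≡ 28 · 796 · 149 · 1404 ≡ 626 (mod 1427).
So s = 626; s⁻¹ ≡ 212 (mod 1427).
m = c₂ · s⁻¹ mod 1427 = 793 · 212 mod 1427 = 1157.

1157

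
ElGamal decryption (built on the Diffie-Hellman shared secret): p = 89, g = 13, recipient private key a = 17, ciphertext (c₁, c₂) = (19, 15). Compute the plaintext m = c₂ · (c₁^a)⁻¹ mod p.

81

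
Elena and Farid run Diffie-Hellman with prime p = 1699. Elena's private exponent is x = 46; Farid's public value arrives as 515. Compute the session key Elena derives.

103

Shared key K = 515^46 mod 1699.
515^1 ≡ 515 (mod 1699)
515^2 = (515^1)^2 ≡ 515^2 = 265225 ≡ 181 (mod 1699)
515^4 = (515^2)^2 ≡ 181^2 = 32761 ≡ 480 (mod 1699)
515^8 = (515^4)^2 ≡ 480^2 = 230400 ≡ 1035 (mod 1699)
515^16 = (515^8)^2 ≡ 1035^2 = 1071225 ≡ 855 (mod 1699)
515^32 = (515^16)^2 ≡ 855^2 = 731025 ≡ 455 (mod 1699)
515^46 = 515^32 · 515^8 · 515^4 · 515^2 ≡ 455 · 1035 · 480 · 181 ≡ 103 (mod 1699).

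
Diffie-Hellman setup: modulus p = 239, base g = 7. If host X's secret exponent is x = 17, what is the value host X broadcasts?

195

Public value = 7^17 (mod 239).
7^1 ≡ 7 (mod 239)
7^2 = (7^1)^2 ≡ 7^2 = 49 ≡ 49 (mod 239)
7^4 = (7^2)^2 ≡ 49^2 = 2401 ≡ 11 (mod 239)
7^8 = (7^4)^2 ≡ 11^2 = 121 ≡ 121 (mod 239)
7^16 = (7^8)^2 ≡ 121^2 = 14641 ≡ 62 (mod 239)
7^17 = 7^16 · 7^1 ≡ 62 · 7 ≡ 195 (mod 239).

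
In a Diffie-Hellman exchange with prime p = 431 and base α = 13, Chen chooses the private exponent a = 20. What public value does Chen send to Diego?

Public value = 13^20 (mod 431).
13^1 ≡ 13 (mod 431)
13^2 = (13^1)^2 ≡ 13^2 = 169 ≡ 169 (mod 431)
13^4 = (13^2)^2 ≡ 169^2 = 28561 ≡ 115 (mod 431)
13^8 = (13^4)^2 ≡ 115^2 = 13225 ≡ 295 (mod 431)
13^16 = (13^8)^2 ≡ 295^2 = 87025 ≡ 394 (mod 431)
13^20 = 13^16 · 13^4 ≡ 394 · 115 ≡ 55 (mod 431).

55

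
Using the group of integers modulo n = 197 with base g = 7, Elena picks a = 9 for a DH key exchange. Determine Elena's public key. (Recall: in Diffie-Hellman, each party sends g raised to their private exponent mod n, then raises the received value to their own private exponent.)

127

Public value = 7^9 mod 197.
7^1 ≡ 7 (mod 197)
7^2 = (7^1)^2 ≡ 7^2 = 49 ≡ 49 (mod 197)
7^4 = (7^2)^2 ≡ 49^2 = 2401 ≡ 37 (mod 197)
7^8 = (7^4)^2 ≡ 37^2 = 1369 ≡ 187 (mod 197)
7^9 = 7^8 · 7^1 ≡ 187 · 7 ≡ 127 (mod 197).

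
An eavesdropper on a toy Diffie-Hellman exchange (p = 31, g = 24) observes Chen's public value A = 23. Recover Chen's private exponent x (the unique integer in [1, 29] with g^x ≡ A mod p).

Try successive powers of 24 modulo 31:
24^1 ≡ 24
24^2 ≡ 18
24^3 ≡ 29
24^4 ≡ 14
24^5 ≡ 26
24^6 ≡ 4
24^7 ≡ 3
24^8 ≡ 10
24^9 ≡ 23
Found: x = 9.

9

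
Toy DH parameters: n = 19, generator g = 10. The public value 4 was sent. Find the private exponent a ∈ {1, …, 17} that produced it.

16

Try successive powers of 10 modulo 19:
10^1 ≡ 10
10^2 ≡ 5
10^3 ≡ 12
10^4 ≡ 6
10^5 ≡ 3
10^6 ≡ 11
10^7 ≡ 15
10^8 ≡ 17
10^9 ≡ 18
10^10 ≡ 9
10^11 ≡ 14
10^12 ≡ 7
10^13 ≡ 13
10^14 ≡ 16
10^15 ≡ 8
10^16 ≡ 4
Found: a = 16.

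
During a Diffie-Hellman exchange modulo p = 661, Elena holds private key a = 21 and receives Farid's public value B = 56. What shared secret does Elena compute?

503

Shared key K = 56^21 mod 661.
56^1 ≡ 56 (mod 661)
56^2 = (56^1)^2 ≡ 56^2 = 3136 ≡ 492 (mod 661)
56^4 = (56^2)^2 ≡ 492^2 = 242064 ≡ 138 (mod 661)
56^8 = (56^4)^2 ≡ 138^2 = 19044 ≡ 536 (mod 661)
56^16 = (56^8)^2 ≡ 536^2 = 287296 ≡ 422 (mod 661)
56^21 = 56^16 · 56^4 · 56^1 ≡ 422 · 138 · 56 ≡ 503 (mod 661).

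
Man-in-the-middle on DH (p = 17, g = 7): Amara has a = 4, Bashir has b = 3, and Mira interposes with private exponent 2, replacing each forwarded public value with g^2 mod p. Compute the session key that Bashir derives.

Bashir receives Mira's public value M = 7^2 mod 17 instead of the honest one.
7^1 ≡ 7 (mod 17)
7^2 = (7^1)^2 ≡ 7^2 = 49 ≡ 15 (mod 17)
So M = 15. Bashir computes K = M^3 mod 17.
15^1 ≡ 15 (mod 17)
15^2 = (15^1)^2 ≡ 15^2 = 225 ≡ 4 (mod 17)
15^3 = 15^2 · 15^1 ≡ 4 · 15 ≡ 9 (mod 17).

9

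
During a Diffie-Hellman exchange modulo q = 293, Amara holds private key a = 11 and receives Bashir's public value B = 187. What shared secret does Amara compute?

Shared key K = 187^11 mod 293.
187^1 ≡ 187 (mod 293)
187^2 = (187^1)^2 ≡ 187^2 = 34969 ≡ 102 (mod 293)
187^4 = (187^2)^2 ≡ 102^2 = 10404 ≡ 149 (mod 293)
187^8 = (187^4)^2 ≡ 149^2 = 22201 ≡ 226 (mod 293)
187^11 = 187^8 · 187^2 · 187^1 ≡ 226 · 102 · 187 ≡ 108 (mod 293).

108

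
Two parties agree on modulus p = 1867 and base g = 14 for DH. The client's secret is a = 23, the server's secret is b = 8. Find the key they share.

895

The client sends A = g^a mod p = 14^23 mod 1867.
14^1 ≡ 14 (mod 1867)
14^2 = (14^1)^2 ≡ 14^2 = 196 ≡ 196 (mod 1867)
14^4 = (14^2)^2 ≡ 196^2 = 38416 ≡ 1076 (mod 1867)
14^8 = (14^4)^2 ≡ 1076^2 = 1157776 ≡ 236 (mod 1867)
14^16 = (14^8)^2 ≡ 236^2 = 55696 ≡ 1553 (mod 1867)
14^23 = 14^16 · 14^4 · 14^2 · 14^1 ≡ 1553 · 1076 · 196 · 14 ≡ 1108 (mod 1867).
So A = 1108. The server then computes K = A^b mod p = 1108^8 mod 1867.
1108^1 ≡ 1108 (mod 1867)
1108^2 = (1108^1)^2 ≡ 1108^2 = 1227664 ≡ 1045 (mod 1867)
1108^4 = (1108^2)^2 ≡ 1045^2 = 1092025 ≡ 1697 (mod 1867)
1108^8 = (1108^4)^2 ≡ 1697^2 = 2879809 ≡ 895 (mod 1867)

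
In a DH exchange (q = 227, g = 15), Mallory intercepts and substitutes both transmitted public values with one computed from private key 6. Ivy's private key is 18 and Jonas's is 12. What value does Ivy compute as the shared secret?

87

Ivy receives Mallory's public value M = 15^6 mod 227 instead of the honest one.
15^1 ≡ 15 (mod 227)
15^2 = (15^1)^2 ≡ 15^2 = 225 ≡ 225 (mod 227)
15^4 = (15^2)^2 ≡ 225^2 = 50625 ≡ 4 (mod 227)
15^6 = 15^4 · 15^2 ≡ 4 · 225 ≡ 219 (mod 227).
So M = 219. Ivy computes K = M^18 mod 227.
219^1 ≡ 219 (mod 227)
219^2 = (219^1)^2 ≡ 219^2 = 47961 ≡ 64 (mod 227)
219^4 = (219^2)^2 ≡ 64^2 = 4096 ≡ 10 (mod 227)
219^8 = (219^4)^2 ≡ 10^2 = 100 ≡ 100 (mod 227)
219^16 = (219^8)^2 ≡ 100^2 = 10000 ≡ 12 (mod 227)
219^18 = 219^16 · 219^2 ≡ 12 · 64 ≡ 87 (mod 227).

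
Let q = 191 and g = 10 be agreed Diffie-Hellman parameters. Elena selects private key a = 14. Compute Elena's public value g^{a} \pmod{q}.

Public value = 10^{14} \pmod{191}.
10^1 ≡ 10 (mod 191)
10^2 = (10^1)^2 ≡ 10^2 = 100 ≡ 100 (mod 191)
10^4 = (10^2)^2 ≡ 100^2 = 10000 ≡ 68 (mod 191)
10^8 = (10^4)^2 ≡ 68^2 = 4624 ≡ 40 (mod 191)
10^14 = 10^8 · 10^4 · 10^2 ≡ 40 · 68 · 100 ≡ 16 (mod 191).

16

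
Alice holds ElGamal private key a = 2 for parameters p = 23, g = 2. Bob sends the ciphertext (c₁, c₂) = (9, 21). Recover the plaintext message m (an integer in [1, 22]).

Shared mask s = c₁^a mod p = 9^2 mod 23.
9^1 ≡ 9 (mod 23)
9^2 = (9^1)^2 ≡ 9^2 = 81 ≡ 12 (mod 23)
So s = 12; s⁻¹ ≡ 2 (mod 23).
m = c₂ · s⁻¹ mod 23 = 21 · 2 mod 23 = 19.

19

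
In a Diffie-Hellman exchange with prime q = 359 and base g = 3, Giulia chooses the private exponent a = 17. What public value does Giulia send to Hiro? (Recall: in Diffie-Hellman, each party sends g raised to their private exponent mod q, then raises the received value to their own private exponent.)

Public value = 3^17 mod 359.
3^1 ≡ 3 (mod 359)
3^2 = (3^1)^2 ≡ 3^2 = 9 ≡ 9 (mod 359)
3^4 = (3^2)^2 ≡ 9^2 = 81 ≡ 81 (mod 359)
3^8 = (3^4)^2 ≡ 81^2 = 6561 ≡ 99 (mod 359)
3^16 = (3^8)^2 ≡ 99^2 = 9801 ≡ 108 (mod 359)
3^17 = 3^16 · 3^1 ≡ 108 · 3 ≡ 324 (mod 359).

324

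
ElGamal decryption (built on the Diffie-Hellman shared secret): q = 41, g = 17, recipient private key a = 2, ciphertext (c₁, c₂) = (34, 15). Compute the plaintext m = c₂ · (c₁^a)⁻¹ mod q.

Shared mask s = c₁^a mod q = 34^2 mod 41.
34^1 ≡ 34 (mod 41)
34^2 = (34^1)^2 ≡ 34^2 = 1156 ≡ 8 (mod 41)
So s = 8; s⁻¹ ≡ 36 (mod 41).
m = c₂ · s⁻¹ mod 41 = 15 · 36 mod 41 = 7.

7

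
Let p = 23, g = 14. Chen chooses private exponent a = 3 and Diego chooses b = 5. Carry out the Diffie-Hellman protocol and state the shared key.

17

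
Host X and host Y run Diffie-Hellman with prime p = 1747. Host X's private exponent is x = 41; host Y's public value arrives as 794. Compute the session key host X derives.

Shared key K = 794^41 mod 1747.
794^1 ≡ 794 (mod 1747)
794^2 = (794^1)^2 ≡ 794^2 = 630436 ≡ 1516 (mod 1747)
794^4 = (794^2)^2 ≡ 1516^2 = 2298256 ≡ 951 (mod 1747)
794^8 = (794^4)^2 ≡ 951^2 = 904401 ≡ 1202 (mod 1747)
794^16 = (794^8)^2 ≡ 1202^2 = 1444804 ≡ 35 (mod 1747)
794^32 = (794^16)^2 ≡ 35^2 = 1225 ≡ 1225 (mod 1747)
794^41 = 794^32 · 794^8 · 794^1 ≡ 1225 · 1202 · 794 ≡ 1454 (mod 1747).

1454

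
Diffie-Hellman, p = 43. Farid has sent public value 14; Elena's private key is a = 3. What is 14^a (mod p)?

35

Shared key K = 14^3 mod 43.
14^1 ≡ 14 (mod 43)
14^2 = (14^1)^2 ≡ 14^2 = 196 ≡ 24 (mod 43)
14^3 = 14^2 · 14^1 ≡ 24 · 14 ≡ 35 (mod 43).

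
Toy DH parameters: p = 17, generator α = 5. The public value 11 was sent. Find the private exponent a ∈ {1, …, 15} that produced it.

Try successive powers of 5 modulo 17:
5^1 ≡ 5
5^2 ≡ 8
5^3 ≡ 6
5^4 ≡ 13
5^5 ≡ 14
5^6 ≡ 2
5^7 ≡ 10
5^8 ≡ 16
5^9 ≡ 12
5^10 ≡ 9
5^11 ≡ 11
Found: a = 11.

11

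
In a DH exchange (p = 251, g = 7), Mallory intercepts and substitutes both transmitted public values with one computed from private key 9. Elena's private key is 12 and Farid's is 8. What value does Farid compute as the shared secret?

153

Farid receives Mallory's public value M = 7^9 mod 251 instead of the honest one.
7^1 ≡ 7 (mod 251)
7^2 = (7^1)^2 ≡ 7^2 = 49 ≡ 49 (mod 251)
7^4 = (7^2)^2 ≡ 49^2 = 2401 ≡ 142 (mod 251)
7^8 = (7^4)^2 ≡ 142^2 = 20164 ≡ 84 (mod 251)
7^9 = 7^8 · 7^1 ≡ 84 · 7 ≡ 86 (mod 251).
So M = 86. Farid computes K = M^8 mod 251.
86^1 ≡ 86 (mod 251)
86^2 = (86^1)^2 ≡ 86^2 = 7396 ≡ 117 (mod 251)
86^4 = (86^2)^2 ≡ 117^2 = 13689 ≡ 135 (mod 251)
86^8 = (86^4)^2 ≡ 135^2 = 18225 ≡ 153 (mod 251)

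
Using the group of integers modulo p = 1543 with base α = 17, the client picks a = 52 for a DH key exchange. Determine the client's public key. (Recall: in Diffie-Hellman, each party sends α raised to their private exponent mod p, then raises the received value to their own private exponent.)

Public value = 17^52 (mod 1543).
17^1 ≡ 17 (mod 1543)
17^2 = (17^1)^2 ≡ 17^2 = 289 ≡ 289 (mod 1543)
17^4 = (17^2)^2 ≡ 289^2 = 83521 ≡ 199 (mod 1543)
17^8 = (17^4)^2 ≡ 199^2 = 39601 ≡ 1026 (mod 1543)
17^16 = (17^8)^2 ≡ 1026^2 = 1052676 ≡ 350 (mod 1543)
17^32 = (17^16)^2 ≡ 350^2 = 122500 ≡ 603 (mod 1543)
17^52 = 17^32 · 17^16 · 17^4 ≡ 603 · 350 · 199 ≡ 33 (mod 1543).

33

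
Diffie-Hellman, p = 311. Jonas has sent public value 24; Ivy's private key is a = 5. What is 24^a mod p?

Shared key K = 24^5 mod 311.
24^1 ≡ 24 (mod 311)
24^2 = (24^1)^2 ≡ 24^2 = 576 ≡ 265 (mod 311)
24^4 = (24^2)^2 ≡ 265^2 = 70225 ≡ 250 (mod 311)
24^5 = 24^4 · 24^1 ≡ 250 · 24 ≡ 91 (mod 311).

91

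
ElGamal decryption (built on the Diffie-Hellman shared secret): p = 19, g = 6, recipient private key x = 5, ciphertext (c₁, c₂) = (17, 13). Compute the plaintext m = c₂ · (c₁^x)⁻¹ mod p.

18

Shared mask s = c₁^x mod p = 17^5 mod 19.
17^1 ≡ 17 (mod 19)
17^2 = (17^1)^2 ≡ 17^2 = 289 ≡ 4 (mod 19)
17^4 = (17^2)^2 ≡ 4^2 = 16 ≡ 16 (mod 19)
17^5 = 17^4 · 17^1 ≡ 16 · 17 ≡ 6 (mod 19).
So s = 6; s⁻¹ ≡ 16 (mod 19).
m = c₂ · s⁻¹ mod 19 = 13 · 16 mod 19 = 18.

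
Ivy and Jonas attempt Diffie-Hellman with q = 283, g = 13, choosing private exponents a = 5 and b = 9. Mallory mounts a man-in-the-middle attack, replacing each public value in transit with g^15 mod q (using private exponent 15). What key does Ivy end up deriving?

42

Ivy receives Mallory's public value M = 13^15 mod 283 instead of the honest one.
13^1 ≡ 13 (mod 283)
13^2 = (13^1)^2 ≡ 13^2 = 169 ≡ 169 (mod 283)
13^4 = (13^2)^2 ≡ 169^2 = 28561 ≡ 261 (mod 283)
13^8 = (13^4)^2 ≡ 261^2 = 68121 ≡ 201 (mod 283)
13^15 = 13^8 · 13^4 · 13^2 · 13^1 ≡ 201 · 261 · 169 · 13 ≡ 256 (mod 283).
So M = 256. Ivy computes K = M^5 mod 283.
256^1 ≡ 256 (mod 283)
256^2 = (256^1)^2 ≡ 256^2 = 65536 ≡ 163 (mod 283)
256^4 = (256^2)^2 ≡ 163^2 = 26569 ≡ 250 (mod 283)
256^5 = 256^4 · 256^1 ≡ 250 · 256 ≡ 42 (mod 283).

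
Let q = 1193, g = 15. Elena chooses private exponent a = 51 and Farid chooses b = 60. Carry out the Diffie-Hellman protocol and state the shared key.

1185

Farid sends B = g^b mod q = 15^60 mod 1193.
15^1 ≡ 15 (mod 1193)
15^2 = (15^1)^2 ≡ 15^2 = 225 ≡ 225 (mod 1193)
15^4 = (15^2)^2 ≡ 225^2 = 50625 ≡ 519 (mod 1193)
15^8 = (15^4)^2 ≡ 519^2 = 269361 ≡ 936 (mod 1193)
15^16 = (15^8)^2 ≡ 936^2 = 876096 ≡ 434 (mod 1193)
15^32 = (15^16)^2 ≡ 434^2 = 188356 ≡ 1055 (mod 1193)
15^60 = 15^32 · 15^16 · 15^8 · 15^4 ≡ 1055 · 434 · 936 · 519 ≡ 878 (mod 1193).
So B = 878. Elena then computes K = B^a mod q = 878^51 mod 1193.
878^1 ≡ 878 (mod 1193)
878^2 = (878^1)^2 ≡ 878^2 = 770884 ≡ 206 (mod 1193)
878^4 = (878^2)^2 ≡ 206^2 = 42436 ≡ 681 (mod 1193)
878^8 = (878^4)^2 ≡ 681^2 = 463761 ≡ 877 (mod 1193)
878^16 = (878^8)^2 ≡ 877^2 = 769129 ≡ 837 (mod 1193)
878^32 = (878^16)^2 ≡ 837^2 = 700569 ≡ 278 (mod 1193)
878^51 = 878^32 · 878^16 · 878^2 · 878^1 ≡ 278 · 837 · 206 · 878 ≡ 1185 (mod 1193).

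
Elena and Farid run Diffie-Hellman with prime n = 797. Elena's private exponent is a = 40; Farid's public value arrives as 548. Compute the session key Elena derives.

255

Shared key K = 548^40 mod 797.
548^1 ≡ 548 (mod 797)
548^2 = (548^1)^2 ≡ 548^2 = 300304 ≡ 632 (mod 797)
548^4 = (548^2)^2 ≡ 632^2 = 399424 ≡ 127 (mod 797)
548^8 = (548^4)^2 ≡ 127^2 = 16129 ≡ 189 (mod 797)
548^16 = (548^8)^2 ≡ 189^2 = 35721 ≡ 653 (mod 797)
548^32 = (548^16)^2 ≡ 653^2 = 426409 ≡ 14 (mod 797)
548^40 = 548^32 · 548^8 ≡ 14 · 189 ≡ 255 (mod 797).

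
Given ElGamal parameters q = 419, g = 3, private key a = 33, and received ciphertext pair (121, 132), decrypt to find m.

Shared mask s = c₁^a mod q = 121^33 mod 419.
121^1 ≡ 121 (mod 419)
121^2 = (121^1)^2 ≡ 121^2 = 14641 ≡ 395 (mod 419)
121^4 = (121^2)^2 ≡ 395^2 = 156025 ≡ 157 (mod 419)
121^8 = (121^4)^2 ≡ 157^2 = 24649 ≡ 347 (mod 419)
121^16 = (121^8)^2 ≡ 347^2 = 120409 ≡ 156 (mod 419)
121^32 = (121^16)^2 ≡ 156^2 = 24336 ≡ 34 (mod 419)
121^33 = 121^32 · 121^1 ≡ 34 · 121 ≡ 343 (mod 419).
So s = 343; s⁻¹ ≡ 215 (mod 419).
m = c₂ · s⁻¹ mod 419 = 132 · 215 mod 419 = 307.

307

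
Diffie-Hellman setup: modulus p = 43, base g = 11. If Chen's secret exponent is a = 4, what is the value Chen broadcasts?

Public value = 11^4 (mod 43).
11^1 ≡ 11 (mod 43)
11^2 = (11^1)^2 ≡ 11^2 = 121 ≡ 35 (mod 43)
11^4 = (11^2)^2 ≡ 35^2 = 1225 ≡ 21 (mod 43)

21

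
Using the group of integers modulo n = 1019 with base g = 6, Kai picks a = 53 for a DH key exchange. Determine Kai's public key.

586

Public value = 6^53 (mod 1019).
6^1 ≡ 6 (mod 1019)
6^2 = (6^1)^2 ≡ 6^2 = 36 ≡ 36 (mod 1019)
6^4 = (6^2)^2 ≡ 36^2 = 1296 ≡ 277 (mod 1019)
6^8 = (6^4)^2 ≡ 277^2 = 76729 ≡ 304 (mod 1019)
6^16 = (6^8)^2 ≡ 304^2 = 92416 ≡ 706 (mod 1019)
6^32 = (6^16)^2 ≡ 706^2 = 498436 ≡ 145 (mod 1019)
6^53 = 6^32 · 6^16 · 6^4 · 6^1 ≡ 145 · 706 · 277 · 6 ≡ 586 (mod 1019).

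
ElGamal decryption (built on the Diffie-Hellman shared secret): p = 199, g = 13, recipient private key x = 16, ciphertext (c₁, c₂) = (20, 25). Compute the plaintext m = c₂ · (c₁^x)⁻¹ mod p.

175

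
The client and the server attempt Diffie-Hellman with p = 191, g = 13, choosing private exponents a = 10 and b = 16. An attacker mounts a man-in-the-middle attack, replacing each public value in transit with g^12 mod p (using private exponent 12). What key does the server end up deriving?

The server receives an attacker's public value M = 13^12 mod 191 instead of the honest one.
13^1 ≡ 13 (mod 191)
13^2 = (13^1)^2 ≡ 13^2 = 169 ≡ 169 (mod 191)
13^4 = (13^2)^2 ≡ 169^2 = 28561 ≡ 102 (mod 191)
13^8 = (13^4)^2 ≡ 102^2 = 10404 ≡ 90 (mod 191)
13^12 = 13^8 · 13^4 ≡ 90 · 102 ≡ 12 (mod 191).
So M = 12. The server computes K = M^16 mod 191.
12^1 ≡ 12 (mod 191)
12^2 = (12^1)^2 ≡ 12^2 = 144 ≡ 144 (mod 191)
12^4 = (12^2)^2 ≡ 144^2 = 20736 ≡ 108 (mod 191)
12^8 = (12^4)^2 ≡ 108^2 = 11664 ≡ 13 (mod 191)
12^16 = (12^8)^2 ≡ 13^2 = 169 ≡ 169 (mod 191)

169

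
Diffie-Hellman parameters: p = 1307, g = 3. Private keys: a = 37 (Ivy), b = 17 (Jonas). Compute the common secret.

954

Ivy sends A = g^a mod p = 3^37 mod 1307.
3^1 ≡ 3 (mod 1307)
3^2 = (3^1)^2 ≡ 3^2 = 9 ≡ 9 (mod 1307)
3^4 = (3^2)^2 ≡ 9^2 = 81 ≡ 81 (mod 1307)
3^8 = (3^4)^2 ≡ 81^2 = 6561 ≡ 26 (mod 1307)
3^16 = (3^8)^2 ≡ 26^2 = 676 ≡ 676 (mod 1307)
3^32 = (3^16)^2 ≡ 676^2 = 456976 ≡ 833 (mod 1307)
3^37 = 3^32 · 3^4 · 3^1 ≡ 833 · 81 · 3 ≡ 1141 (mod 1307).
So A = 1141. Jonas then computes K = A^b mod p = 1141^17 mod 1307.
1141^1 ≡ 1141 (mod 1307)
1141^2 = (1141^1)^2 ≡ 1141^2 = 1301881 ≡ 109 (mod 1307)
1141^4 = (1141^2)^2 ≡ 109^2 = 11881 ≡ 118 (mod 1307)
1141^8 = (1141^4)^2 ≡ 118^2 = 13924 ≡ 854 (mod 1307)
1141^16 = (1141^8)^2 ≡ 854^2 = 729316 ≡ 10 (mod 1307)
1141^17 = 1141^16 · 1141^1 ≡ 10 · 1141 ≡ 954 (mod 1307).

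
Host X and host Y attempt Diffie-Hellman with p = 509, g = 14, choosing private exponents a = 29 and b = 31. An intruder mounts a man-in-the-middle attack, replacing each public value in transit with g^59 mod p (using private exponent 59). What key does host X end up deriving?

394

Host X receives an intruder's public value M = 14^59 mod 509 instead of the honest one.
14^1 ≡ 14 (mod 509)
14^2 = (14^1)^2 ≡ 14^2 = 196 ≡ 196 (mod 509)
14^4 = (14^2)^2 ≡ 196^2 = 38416 ≡ 241 (mod 509)
14^8 = (14^4)^2 ≡ 241^2 = 58081 ≡ 55 (mod 509)
14^16 = (14^8)^2 ≡ 55^2 = 3025 ≡ 480 (mod 509)
14^32 = (14^16)^2 ≡ 480^2 = 230400 ≡ 332 (mod 509)
14^59 = 14^32 · 14^16 · 14^8 · 14^2 · 14^1 ≡ 332 · 480 · 55 · 196 · 14 ≡ 319 (mod 509).
So M = 319. Host X computes K = M^29 mod 509.
319^1 ≡ 319 (mod 509)
319^2 = (319^1)^2 ≡ 319^2 = 101761 ≡ 470 (mod 509)
319^4 = (319^2)^2 ≡ 470^2 = 220900 ≡ 503 (mod 509)
319^8 = (319^4)^2 ≡ 503^2 = 253009 ≡ 36 (mod 509)
319^16 = (319^8)^2 ≡ 36^2 = 1296 ≡ 278 (mod 509)
319^29 = 319^16 · 319^8 · 319^4 · 319^1 ≡ 278 · 36 · 503 · 319 ≡ 394 (mod 509).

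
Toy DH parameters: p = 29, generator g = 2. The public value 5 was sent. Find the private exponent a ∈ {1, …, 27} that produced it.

22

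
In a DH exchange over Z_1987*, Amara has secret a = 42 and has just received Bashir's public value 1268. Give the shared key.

264

Shared key K = 1268^42 mod 1987.
1268^1 ≡ 1268 (mod 1987)
1268^2 = (1268^1)^2 ≡ 1268^2 = 1607824 ≡ 341 (mod 1987)
1268^4 = (1268^2)^2 ≡ 341^2 = 116281 ≡ 1035 (mod 1987)
1268^8 = (1268^4)^2 ≡ 1035^2 = 1071225 ≡ 232 (mod 1987)
1268^16 = (1268^8)^2 ≡ 232^2 = 53824 ≡ 175 (mod 1987)
1268^32 = (1268^16)^2 ≡ 175^2 = 30625 ≡ 820 (mod 1987)
1268^42 = 1268^32 · 1268^8 · 1268^2 ≡ 820 · 232 · 341 ≡ 264 (mod 1987).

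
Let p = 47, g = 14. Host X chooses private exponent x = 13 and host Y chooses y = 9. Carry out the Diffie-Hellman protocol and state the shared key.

8

Host Y sends B = g^y mod p = 14^9 mod 47.
14^1 ≡ 14 (mod 47)
14^2 = (14^1)^2 ≡ 14^2 = 196 ≡ 8 (mod 47)
14^4 = (14^2)^2 ≡ 8^2 = 64 ≡ 17 (mod 47)
14^8 = (14^4)^2 ≡ 17^2 = 289 ≡ 7 (mod 47)
14^9 = 14^8 · 14^1 ≡ 7 · 14 ≡ 4 (mod 47).
So B = 4. Host X then computes K = B^x mod p = 4^13 mod 47.
4^1 ≡ 4 (mod 47)
4^2 = (4^1)^2 ≡ 4^2 = 16 ≡ 16 (mod 47)
4^4 = (4^2)^2 ≡ 16^2 = 256 ≡ 21 (mod 47)
4^8 = (4^4)^2 ≡ 21^2 = 441 ≡ 18 (mod 47)
4^13 = 4^8 · 4^4 · 4^1 ≡ 18 · 21 · 4 ≡ 8 (mod 47).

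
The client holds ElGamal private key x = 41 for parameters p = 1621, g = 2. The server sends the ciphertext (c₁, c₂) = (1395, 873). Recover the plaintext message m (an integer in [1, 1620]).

Shared mask s = c₁^x mod p = 1395^41 mod 1621.
1395^1 ≡ 1395 (mod 1621)
1395^2 = (1395^1)^2 ≡ 1395^2 = 1946025 ≡ 825 (mod 1621)
1395^4 = (1395^2)^2 ≡ 825^2 = 680625 ≡ 1426 (mod 1621)
1395^8 = (1395^4)^2 ≡ 1426^2 = 2033476 ≡ 742 (mod 1621)
1395^16 = (1395^8)^2 ≡ 742^2 = 550564 ≡ 1045 (mod 1621)
1395^32 = (1395^16)^2 ≡ 1045^2 = 1092025 ≡ 1092 (mod 1621)
1395^41 = 1395^32 · 1395^8 · 1395^1 ≡ 1092 · 742 · 1395 ≡ 1464 (mod 1621).
So s = 1464; s⁻¹ ≡ 1208 (mod 1621).
m = c₂ · s⁻¹ mod 1621 = 873 · 1208 mod 1621 = 934.

934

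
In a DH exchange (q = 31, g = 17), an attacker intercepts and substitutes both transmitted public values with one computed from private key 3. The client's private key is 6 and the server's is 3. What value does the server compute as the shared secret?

The server receives an attacker's public value M = 17^3 mod 31 instead of the honest one.
17^1 ≡ 17 (mod 31)
17^2 = (17^1)^2 ≡ 17^2 = 289 ≡ 10 (mod 31)
17^3 = 17^2 · 17^1 ≡ 10 · 17 ≡ 15 (mod 31).
So M = 15. The server computes K = M^3 mod 31.
15^1 ≡ 15 (mod 31)
15^2 = (15^1)^2 ≡ 15^2 = 225 ≡ 8 (mod 31)
15^3 = 15^2 · 15^1 ≡ 8 · 15 ≡ 27 (mod 31).

27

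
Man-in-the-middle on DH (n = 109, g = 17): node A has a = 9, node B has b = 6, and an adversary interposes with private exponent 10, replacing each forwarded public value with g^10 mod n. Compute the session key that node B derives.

45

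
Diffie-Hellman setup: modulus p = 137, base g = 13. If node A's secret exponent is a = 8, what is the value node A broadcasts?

115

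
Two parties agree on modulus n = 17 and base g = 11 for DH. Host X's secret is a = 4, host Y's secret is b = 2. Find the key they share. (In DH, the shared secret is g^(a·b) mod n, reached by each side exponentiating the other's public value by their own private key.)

16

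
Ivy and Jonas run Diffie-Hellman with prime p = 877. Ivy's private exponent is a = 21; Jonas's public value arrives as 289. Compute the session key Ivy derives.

Shared key K = 289^21 mod 877.
289^1 ≡ 289 (mod 877)
289^2 = (289^1)^2 ≡ 289^2 = 83521 ≡ 206 (mod 877)
289^4 = (289^2)^2 ≡ 206^2 = 42436 ≡ 340 (mod 877)
289^8 = (289^4)^2 ≡ 340^2 = 115600 ≡ 713 (mod 877)
289^16 = (289^8)^2 ≡ 713^2 = 508369 ≡ 586 (mod 877)
289^21 = 289^16 · 289^4 · 289^1 ≡ 586 · 340 · 289 ≡ 48 (mod 877).

48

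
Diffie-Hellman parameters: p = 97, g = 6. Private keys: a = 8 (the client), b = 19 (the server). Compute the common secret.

61

The server sends B = g^b mod p = 6^19 mod 97.
6^1 ≡ 6 (mod 97)
6^2 = (6^1)^2 ≡ 6^2 = 36 ≡ 36 (mod 97)
6^4 = (6^2)^2 ≡ 36^2 = 1296 ≡ 35 (mod 97)
6^8 = (6^4)^2 ≡ 35^2 = 1225 ≡ 61 (mod 97)
6^16 = (6^8)^2 ≡ 61^2 = 3721 ≡ 35 (mod 97)
6^19 = 6^16 · 6^2 · 6^1 ≡ 35 · 36 · 6 ≡ 91 (mod 97).
So B = 91. The client then computes K = B^a mod p = 91^8 mod 97.
91^1 ≡ 91 (mod 97)
91^2 = (91^1)^2 ≡ 91^2 = 8281 ≡ 36 (mod 97)
91^4 = (91^2)^2 ≡ 36^2 = 1296 ≡ 35 (mod 97)
91^8 = (91^4)^2 ≡ 35^2 = 1225 ≡ 61 (mod 97)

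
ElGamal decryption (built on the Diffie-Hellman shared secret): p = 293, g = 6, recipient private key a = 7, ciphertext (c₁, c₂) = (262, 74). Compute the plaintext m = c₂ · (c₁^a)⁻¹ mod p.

Shared mask s = c₁^a mod p = 262^7 mod 293.
262^1 ≡ 262 (mod 293)
262^2 = (262^1)^2 ≡ 262^2 = 68644 ≡ 82 (mod 293)
262^4 = (262^2)^2 ≡ 82^2 = 6724 ≡ 278 (mod 293)
262^7 = 262^4 · 262^2 · 262^1 ≡ 278 · 82 · 262 ≡ 40 (mod 293).
So s = 40; s⁻¹ ≡ 22 (mod 293).
m = c₂ · s⁻¹ mod 293 = 74 · 22 mod 293 = 163.

163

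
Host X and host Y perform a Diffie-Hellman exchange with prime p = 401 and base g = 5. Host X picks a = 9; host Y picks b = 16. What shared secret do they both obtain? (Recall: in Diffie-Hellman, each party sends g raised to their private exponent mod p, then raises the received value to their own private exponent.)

Host X sends A = g^a mod p = 5^9 mod 401.
5^1 ≡ 5 (mod 401)
5^2 = (5^1)^2 ≡ 5^2 = 25 ≡ 25 (mod 401)
5^4 = (5^2)^2 ≡ 25^2 = 625 ≡ 224 (mod 401)
5^8 = (5^4)^2 ≡ 224^2 = 50176 ≡ 51 (mod 401)
5^9 = 5^8 · 5^1 ≡ 51 · 5 ≡ 255 (mod 401).
So A = 255. Host Y then computes K = A^b mod p = 255^16 mod 401.
255^1 ≡ 255 (mod 401)
255^2 = (255^1)^2 ≡ 255^2 = 65025 ≡ 63 (mod 401)
255^4 = (255^2)^2 ≡ 63^2 = 3969 ≡ 360 (mod 401)
255^8 = (255^4)^2 ≡ 360^2 = 129600 ≡ 77 (mod 401)
255^16 = (255^8)^2 ≡ 77^2 = 5929 ≡ 315 (mod 401)

315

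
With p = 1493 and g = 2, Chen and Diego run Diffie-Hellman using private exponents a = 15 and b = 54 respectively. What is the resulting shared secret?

851

Diego sends B = g^b mod p = 2^54 mod 1493.
2^1 ≡ 2 (mod 1493)
2^2 = (2^1)^2 ≡ 2^2 = 4 ≡ 4 (mod 1493)
2^4 = (2^2)^2 ≡ 4^2 = 16 ≡ 16 (mod 1493)
2^8 = (2^4)^2 ≡ 16^2 = 256 ≡ 256 (mod 1493)
2^16 = (2^8)^2 ≡ 256^2 = 65536 ≡ 1337 (mod 1493)
2^32 = (2^16)^2 ≡ 1337^2 = 1787569 ≡ 448 (mod 1493)
2^54 = 2^32 · 2^16 · 2^4 · 2^2 ≡ 448 · 1337 · 16 · 4 ≡ 196 (mod 1493).
So B = 196. Chen then computes K = B^a mod p = 196^15 mod 1493.
196^1 ≡ 196 (mod 1493)
196^2 = (196^1)^2 ≡ 196^2 = 38416 ≡ 1091 (mod 1493)
196^4 = (196^2)^2 ≡ 1091^2 = 1190281 ≡ 360 (mod 1493)
196^8 = (196^4)^2 ≡ 360^2 = 129600 ≡ 1202 (mod 1493)
196^15 = 196^8 · 196^4 · 196^2 · 196^1 ≡ 1202 · 360 · 1091 · 196 ≡ 851 (mod 1493).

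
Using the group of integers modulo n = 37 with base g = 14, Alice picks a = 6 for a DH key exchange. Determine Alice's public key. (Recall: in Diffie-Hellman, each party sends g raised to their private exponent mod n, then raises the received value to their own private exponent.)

Public value = 14^6 mod 37.
14^1 ≡ 14 (mod 37)
14^2 = (14^1)^2 ≡ 14^2 = 196 ≡ 11 (mod 37)
14^4 = (14^2)^2 ≡ 11^2 = 121 ≡ 10 (mod 37)
14^6 = 14^4 · 14^2 ≡ 10 · 11 ≡ 36 (mod 37).

36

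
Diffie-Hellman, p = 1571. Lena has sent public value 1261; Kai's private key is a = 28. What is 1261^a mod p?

1371

Shared key K = 1261^28 mod 1571.
1261^1 ≡ 1261 (mod 1571)
1261^2 = (1261^1)^2 ≡ 1261^2 = 1590121 ≡ 269 (mod 1571)
1261^4 = (1261^2)^2 ≡ 269^2 = 72361 ≡ 95 (mod 1571)
1261^8 = (1261^4)^2 ≡ 95^2 = 9025 ≡ 1170 (mod 1571)
1261^16 = (1261^8)^2 ≡ 1170^2 = 1368900 ≡ 559 (mod 1571)
1261^28 = 1261^16 · 1261^8 · 1261^4 ≡ 559 · 1170 · 95 ≡ 1371 (mod 1571).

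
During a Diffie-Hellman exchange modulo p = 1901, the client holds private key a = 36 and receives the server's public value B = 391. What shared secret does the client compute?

560

Shared key K = 391^36 mod 1901.
391^1 ≡ 391 (mod 1901)
391^2 = (391^1)^2 ≡ 391^2 = 152881 ≡ 801 (mod 1901)
391^4 = (391^2)^2 ≡ 801^2 = 641601 ≡ 964 (mod 1901)
391^8 = (391^4)^2 ≡ 964^2 = 929296 ≡ 1608 (mod 1901)
391^16 = (391^8)^2 ≡ 1608^2 = 2585664 ≡ 304 (mod 1901)
391^32 = (391^16)^2 ≡ 304^2 = 92416 ≡ 1168 (mod 1901)
391^36 = 391^32 · 391^4 ≡ 1168 · 964 ≡ 560 (mod 1901).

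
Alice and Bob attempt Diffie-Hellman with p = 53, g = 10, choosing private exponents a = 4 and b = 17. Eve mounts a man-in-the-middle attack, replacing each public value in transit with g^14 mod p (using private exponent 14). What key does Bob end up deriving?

Bob receives Eve's public value M = 10^14 mod 53 instead of the honest one.
10^1 ≡ 10 (mod 53)
10^2 = (10^1)^2 ≡ 10^2 = 100 ≡ 47 (mod 53)
10^4 = (10^2)^2 ≡ 47^2 = 2209 ≡ 36 (mod 53)
10^8 = (10^4)^2 ≡ 36^2 = 1296 ≡ 24 (mod 53)
10^14 = 10^8 · 10^4 · 10^2 ≡ 24 · 36 · 47 ≡ 10 (mod 53).
So M = 10. Bob computes K = M^17 mod 53.
10^1 ≡ 10 (mod 53)
10^2 = (10^1)^2 ≡ 10^2 = 100 ≡ 47 (mod 53)
10^4 = (10^2)^2 ≡ 47^2 = 2209 ≡ 36 (mod 53)
10^8 = (10^4)^2 ≡ 36^2 = 1296 ≡ 24 (mod 53)
10^16 = (10^8)^2 ≡ 24^2 = 576 ≡ 46 (mod 53)
10^17 = 10^16 · 10^1 ≡ 46 · 10 ≡ 36 (mod 53).

36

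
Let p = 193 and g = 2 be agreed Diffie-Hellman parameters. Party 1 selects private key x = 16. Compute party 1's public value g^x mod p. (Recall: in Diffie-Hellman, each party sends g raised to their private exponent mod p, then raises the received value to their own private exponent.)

109

Public value = 2^16 mod 193.
2^1 ≡ 2 (mod 193)
2^2 = (2^1)^2 ≡ 2^2 = 4 ≡ 4 (mod 193)
2^4 = (2^2)^2 ≡ 4^2 = 16 ≡ 16 (mod 193)
2^8 = (2^4)^2 ≡ 16^2 = 256 ≡ 63 (mod 193)
2^16 = (2^8)^2 ≡ 63^2 = 3969 ≡ 109 (mod 193)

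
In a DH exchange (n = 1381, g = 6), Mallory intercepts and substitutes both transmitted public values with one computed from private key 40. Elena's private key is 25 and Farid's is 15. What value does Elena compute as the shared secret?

227

Elena receives Mallory's public value M = 6^40 mod 1381 instead of the honest one.
6^1 ≡ 6 (mod 1381)
6^2 = (6^1)^2 ≡ 6^2 = 36 ≡ 36 (mod 1381)
6^4 = (6^2)^2 ≡ 36^2 = 1296 ≡ 1296 (mod 1381)
6^8 = (6^4)^2 ≡ 1296^2 = 1679616 ≡ 320 (mod 1381)
6^16 = (6^8)^2 ≡ 320^2 = 102400 ≡ 206 (mod 1381)
6^32 = (6^16)^2 ≡ 206^2 = 42436 ≡ 1006 (mod 1381)
6^40 = 6^32 · 6^8 ≡ 1006 · 320 ≡ 147 (mod 1381).
So M = 147. Elena computes K = M^25 mod 1381.
147^1 ≡ 147 (mod 1381)
147^2 = (147^1)^2 ≡ 147^2 = 21609 ≡ 894 (mod 1381)
147^4 = (147^2)^2 ≡ 894^2 = 799236 ≡ 1018 (mod 1381)
147^8 = (147^4)^2 ≡ 1018^2 = 1036324 ≡ 574 (mod 1381)
147^16 = (147^8)^2 ≡ 574^2 = 329476 ≡ 798 (mod 1381)
147^25 = 147^16 · 147^8 · 147^1 ≡ 798 · 574 · 147 ≡ 227 (mod 1381).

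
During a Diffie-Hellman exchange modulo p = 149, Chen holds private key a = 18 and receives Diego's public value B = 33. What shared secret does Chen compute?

Shared key K = 33^18 mod 149.
33^1 ≡ 33 (mod 149)
33^2 = (33^1)^2 ≡ 33^2 = 1089 ≡ 46 (mod 149)
33^4 = (33^2)^2 ≡ 46^2 = 2116 ≡ 30 (mod 149)
33^8 = (33^4)^2 ≡ 30^2 = 900 ≡ 6 (mod 149)
33^16 = (33^8)^2 ≡ 6^2 = 36 ≡ 36 (mod 149)
33^18 = 33^16 · 33^2 ≡ 36 · 46 ≡ 17 (mod 149).

17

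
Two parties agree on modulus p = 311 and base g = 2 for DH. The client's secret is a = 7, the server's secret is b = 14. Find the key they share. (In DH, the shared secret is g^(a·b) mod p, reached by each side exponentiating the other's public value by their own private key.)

192

The server sends B = g^b mod p = 2^14 mod 311.
2^1 ≡ 2 (mod 311)
2^2 = (2^1)^2 ≡ 2^2 = 4 ≡ 4 (mod 311)
2^4 = (2^2)^2 ≡ 4^2 = 16 ≡ 16 (mod 311)
2^8 = (2^4)^2 ≡ 16^2 = 256 ≡ 256 (mod 311)
2^14 = 2^8 · 2^4 · 2^2 ≡ 256 · 16 · 4 ≡ 212 (mod 311).
So B = 212. The client then computes K = B^a mod p = 212^7 mod 311.
212^1 ≡ 212 (mod 311)
212^2 = (212^1)^2 ≡ 212^2 = 44944 ≡ 160 (mod 311)
212^4 = (212^2)^2 ≡ 160^2 = 25600 ≡ 98 (mod 311)
212^7 = 212^4 · 212^2 · 212^1 ≡ 98 · 160 · 212 ≡ 192 (mod 311).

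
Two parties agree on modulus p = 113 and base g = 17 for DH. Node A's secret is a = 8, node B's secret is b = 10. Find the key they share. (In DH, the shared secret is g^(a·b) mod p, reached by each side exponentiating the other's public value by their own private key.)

Node B sends B = g^b mod p = 17^10 mod 113.
17^1 ≡ 17 (mod 113)
17^2 = (17^1)^2 ≡ 17^2 = 289 ≡ 63 (mod 113)
17^4 = (17^2)^2 ≡ 63^2 = 3969 ≡ 14 (mod 113)
17^8 = (17^4)^2 ≡ 14^2 = 196 ≡ 83 (mod 113)
17^10 = 17^8 · 17^2 ≡ 83 · 63 ≡ 31 (mod 113).
So B = 31. Node A then computes K = B^a mod p = 31^8 mod 113.
31^1 ≡ 31 (mod 113)
31^2 = (31^1)^2 ≡ 31^2 = 961 ≡ 57 (mod 113)
31^4 = (31^2)^2 ≡ 57^2 = 3249 ≡ 85 (mod 113)
31^8 = (31^4)^2 ≡ 85^2 = 7225 ≡ 106 (mod 113)

106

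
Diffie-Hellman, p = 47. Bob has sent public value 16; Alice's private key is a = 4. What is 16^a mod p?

18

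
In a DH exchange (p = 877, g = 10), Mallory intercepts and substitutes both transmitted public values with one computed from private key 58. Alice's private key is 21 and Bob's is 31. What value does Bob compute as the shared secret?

Bob receives Mallory's public value M = 10^58 mod 877 instead of the honest one.
10^1 ≡ 10 (mod 877)
10^2 = (10^1)^2 ≡ 10^2 = 100 ≡ 100 (mod 877)
10^4 = (10^2)^2 ≡ 100^2 = 10000 ≡ 353 (mod 877)
10^8 = (10^4)^2 ≡ 353^2 = 124609 ≡ 75 (mod 877)
10^16 = (10^8)^2 ≡ 75^2 = 5625 ≡ 363 (mod 877)
10^32 = (10^16)^2 ≡ 363^2 = 131769 ≡ 219 (mod 877)
10^58 = 10^32 · 10^16 · 10^8 · 10^2 ≡ 219 · 363 · 75 · 100 ≡ 804 (mod 877).
So M = 804. Bob computes K = M^31 mod 877.
804^1 ≡ 804 (mod 877)
804^2 = (804^1)^2 ≡ 804^2 = 646416 ≡ 67 (mod 877)
804^4 = (804^2)^2 ≡ 67^2 = 4489 ≡ 104 (mod 877)
804^8 = (804^4)^2 ≡ 104^2 = 10816 ≡ 292 (mod 877)
804^16 = (804^8)^2 ≡ 292^2 = 85264 ≡ 195 (mod 877)
804^31 = 804^16 · 804^8 · 804^4 · 804^2 · 804^1 ≡ 195 · 292 · 104 · 67 · 804 ≡ 260 (mod 877).

260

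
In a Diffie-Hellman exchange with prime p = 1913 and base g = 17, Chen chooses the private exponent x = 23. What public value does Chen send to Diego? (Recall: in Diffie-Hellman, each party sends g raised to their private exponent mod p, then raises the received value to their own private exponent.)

Public value = 17^23 mod 1913.
17^1 ≡ 17 (mod 1913)
17^2 = (17^1)^2 ≡ 17^2 = 289 ≡ 289 (mod 1913)
17^4 = (17^2)^2 ≡ 289^2 = 83521 ≡ 1262 (mod 1913)
17^8 = (17^4)^2 ≡ 1262^2 = 1592644 ≡ 1028 (mod 1913)
17^16 = (17^8)^2 ≡ 1028^2 = 1056784 ≡ 808 (mod 1913)
17^23 = 17^16 · 17^4 · 17^2 · 17^1 ≡ 808 · 1262 · 289 · 17 ≡ 135 (mod 1913).

135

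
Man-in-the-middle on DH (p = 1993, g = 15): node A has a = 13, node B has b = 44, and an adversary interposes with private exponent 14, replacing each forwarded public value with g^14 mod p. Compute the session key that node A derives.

1777

Node A receives an adversary's public value M = 15^14 mod 1993 instead of the honest one.
15^1 ≡ 15 (mod 1993)
15^2 = (15^1)^2 ≡ 15^2 = 225 ≡ 225 (mod 1993)
15^4 = (15^2)^2 ≡ 225^2 = 50625 ≡ 800 (mod 1993)
15^8 = (15^4)^2 ≡ 800^2 = 640000 ≡ 247 (mod 1993)
15^14 = 15^8 · 15^4 · 15^2 ≡ 247 · 800 · 225 ≡ 156 (mod 1993).
So M = 156. Node A computes K = M^13 mod 1993.
156^1 ≡ 156 (mod 1993)
156^2 = (156^1)^2 ≡ 156^2 = 24336 ≡ 420 (mod 1993)
156^4 = (156^2)^2 ≡ 420^2 = 176400 ≡ 1016 (mod 1993)
156^8 = (156^4)^2 ≡ 1016^2 = 1032256 ≡ 1875 (mod 1993)
156^13 = 156^8 · 156^4 · 156^1 ≡ 1875 · 1016 · 156 ≡ 1777 (mod 1993).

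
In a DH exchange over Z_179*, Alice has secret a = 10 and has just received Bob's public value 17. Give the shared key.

125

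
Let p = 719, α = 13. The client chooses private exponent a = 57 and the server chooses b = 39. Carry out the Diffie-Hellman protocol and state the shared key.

562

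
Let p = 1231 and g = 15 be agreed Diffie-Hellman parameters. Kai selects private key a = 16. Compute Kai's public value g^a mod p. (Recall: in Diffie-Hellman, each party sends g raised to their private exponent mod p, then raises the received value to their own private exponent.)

1063

Public value = 15^16 mod 1231.
15^1 ≡ 15 (mod 1231)
15^2 = (15^1)^2 ≡ 15^2 = 225 ≡ 225 (mod 1231)
15^4 = (15^2)^2 ≡ 225^2 = 50625 ≡ 154 (mod 1231)
15^8 = (15^4)^2 ≡ 154^2 = 23716 ≡ 327 (mod 1231)
15^16 = (15^8)^2 ≡ 327^2 = 106929 ≡ 1063 (mod 1231)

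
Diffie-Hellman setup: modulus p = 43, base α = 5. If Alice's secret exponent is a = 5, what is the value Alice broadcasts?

29

Public value = 5^5 (mod 43).
5^1 ≡ 5 (mod 43)
5^2 = (5^1)^2 ≡ 5^2 = 25 ≡ 25 (mod 43)
5^4 = (5^2)^2 ≡ 25^2 = 625 ≡ 23 (mod 43)
5^5 = 5^4 · 5^1 ≡ 23 · 5 ≡ 29 (mod 43).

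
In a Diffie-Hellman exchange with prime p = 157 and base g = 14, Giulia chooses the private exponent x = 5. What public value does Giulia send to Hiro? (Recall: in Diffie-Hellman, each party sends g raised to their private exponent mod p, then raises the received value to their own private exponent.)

Public value = 14^5 mod 157.
14^1 ≡ 14 (mod 157)
14^2 = (14^1)^2 ≡ 14^2 = 196 ≡ 39 (mod 157)
14^4 = (14^2)^2 ≡ 39^2 = 1521 ≡ 108 (mod 157)
14^5 = 14^4 · 14^1 ≡ 108 · 14 ≡ 99 (mod 157).

99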